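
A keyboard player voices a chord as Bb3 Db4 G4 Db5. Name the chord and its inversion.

G diminished, first inversion

The pitch classes Bb, Db, G arrange in thirds as G–Bb–Db: a G diminished triad.
Bb is the third of G diminished; third in the bass means first inversion (figured bass 6).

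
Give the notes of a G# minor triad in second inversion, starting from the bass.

Spelling G# minor: G#–B–D#. In second inversion the fifth is bass, giving D#, G#, B from the bottom.

D#, G#, B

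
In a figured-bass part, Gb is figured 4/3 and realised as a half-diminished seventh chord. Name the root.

The figures 4/3 mean the fifth of the chord is in the bass. If Gb is the fifth of a half-diminished seventh chord, the root is C (chord tones C–Eb–Gb–Bb).

C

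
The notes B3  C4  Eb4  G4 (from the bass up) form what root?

Reordering B, C, Eb, G into stacked thirds gives C–Eb–G–B; the bottom of that stack, C, is the root.

C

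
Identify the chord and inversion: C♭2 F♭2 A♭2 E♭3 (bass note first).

The pitch classes Cb, Fb, Ab, Eb arrange in thirds as Fb–Ab–Cb–Eb: an Fb major seventh chord.
Cb is the fifth of Fb major seventh; fifth in the bass means second inversion (figured bass 4/3).

Fb major seventh, second inversion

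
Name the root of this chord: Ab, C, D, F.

D

The distinct letter names are Ab, C, D, F. Arranged as a stack of thirds they read D–F–Ab–C, so D is the root (a D half-diminished seventh chord).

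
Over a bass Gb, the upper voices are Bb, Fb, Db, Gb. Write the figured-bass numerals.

7

The notes Gb, Bb, Fb, Db stack in thirds as Gb–Bb–Db–Fb — a Gb dominant seventh chord. The bass Gb is the root, so this is root position: figured 7.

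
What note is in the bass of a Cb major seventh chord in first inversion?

Eb

The third of Cb major seventh (Cb–Eb–Gb–Bb) is Eb; that is the bass in first inversion.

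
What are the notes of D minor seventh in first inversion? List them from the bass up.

The chord tones are D–F–A–C. With the third (F) lowest for first inversion: F, A, C, D.

F, A, C, D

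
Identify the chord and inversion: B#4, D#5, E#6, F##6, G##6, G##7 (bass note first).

Reducing to letter names: B#, D#, E#, F##, G##. These stack in thirds as E#–G##–B#–D#–F## — an E# dominant ninth chord.
With the fifth (B#) in the bass, the chord is in second inversion.

E# dominant ninth, second inversion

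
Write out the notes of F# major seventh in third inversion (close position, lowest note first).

The chord tones are F#–A#–C#–E#. With the seventh (E#) lowest for third inversion: E#, F#, A#, C#.

E#, F#, A#, C#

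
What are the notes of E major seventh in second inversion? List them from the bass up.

B, D#, E, G#

E major seventh is E–G#–B–D#. Second inversion puts the fifth (B) in the bass, with the remaining tones above: B, D#, E, G#.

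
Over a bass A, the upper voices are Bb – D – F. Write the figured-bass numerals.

The notes A, Bb, D, F stack in thirds as Bb–D–F–A — a Bb major seventh chord. The bass A is the seventh, so this is third inversion: figured 4/2.

4/2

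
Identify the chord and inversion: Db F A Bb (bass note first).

The distinct note names are Db, F, A, Bb. Stacked in thirds they read Bb–Db–F–A, which is a minor-major seventh chord on Bb.
Db is the third of Bb minor-major seventh; third in the bass means first inversion (figured bass 6/5).

Bb minor-major seventh, first inversion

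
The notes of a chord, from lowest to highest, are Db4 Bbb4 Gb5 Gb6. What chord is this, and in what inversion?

The pitch classes Db, Bbb, Gb arrange in thirds as Gb–Bbb–Db: a Gb minor triad.
With the fifth (Db) in the bass, the chord is in second inversion (figured bass 6/4).

Gb minor, second inversion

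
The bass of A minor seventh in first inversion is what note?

In first inversion the third is lowest. For A minor seventh (A–C–E–G) that is C.

C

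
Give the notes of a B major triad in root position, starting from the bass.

B major is B–D#–F#. Root position puts the root (B) in the bass, with the remaining tones above: B, D#, F#.

B, D#, F#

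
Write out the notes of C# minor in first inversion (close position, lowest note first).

The chord tones are C#–E–G#. With the third (E) lowest for first inversion: E, G#, C#.

E, G#, C#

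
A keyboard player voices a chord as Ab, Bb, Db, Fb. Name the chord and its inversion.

Bb half-diminished seventh, third inversion

Reducing to letter names: Ab, Bb, Db, Fb. These stack in thirds as Bb–Db–Fb–Ab — a Bb half-diminished seventh chord.
Ab is the seventh of Bb half-diminished seventh; seventh in the bass means third inversion (figured bass 4/2).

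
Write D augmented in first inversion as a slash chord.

First inversion of D augmented has the third (F#) in the bass. As a slash chord: Daug/F#.

Daug/F#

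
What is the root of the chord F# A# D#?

The distinct letter names are F#, A#, D#. Arranged as a stack of thirds they read D#–F#–A#, so D# is the root (a D# minor triad).

D#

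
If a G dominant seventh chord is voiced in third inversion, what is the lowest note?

G dominant seventh is G–B–D–F. Third inversion places the seventh in the bass: F.

F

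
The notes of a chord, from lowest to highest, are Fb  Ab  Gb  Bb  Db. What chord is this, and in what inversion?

Gb dominant ninth, third inversion

The pitch classes Fb, Ab, Gb, Bb, Db arrange in thirds as Gb–Bb–Db–Fb–Ab: a Gb dominant ninth chord.
The lowest note is Fb, the seventh of the chord, so this is third inversion.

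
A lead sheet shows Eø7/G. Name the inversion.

first inversion

Eø7/G means E half-diminished seventh with G in the bass. G is the third of E half-diminished seventh (E–G–Bb–D), so this is first inversion.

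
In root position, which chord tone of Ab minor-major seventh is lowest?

Ab

In root position the root is lowest. For Ab minor-major seventh (Ab–Cb–Eb–G) that is Ab.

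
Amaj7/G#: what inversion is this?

Amaj7/G# means A major seventh with G# in the bass. G# is the seventh of A major seventh (A–C#–E–G#), so this is third inversion.

third inversion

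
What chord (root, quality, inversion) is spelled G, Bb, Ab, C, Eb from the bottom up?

Ab major ninth, third inversion

The pitch classes G, Bb, Ab, C, Eb arrange in thirds as Ab–C–Eb–G–Bb: an Ab major ninth chord.
G is the seventh of Ab major ninth; seventh in the bass means third inversion.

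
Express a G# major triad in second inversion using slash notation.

G#M/D#

Second inversion of G# major has the fifth (D#) in the bass. As a slash chord: G#M/D#.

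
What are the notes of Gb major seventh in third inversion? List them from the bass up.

F, Gb, Bb, Db

The chord tones are Gb–Bb–Db–F. With the seventh (F) lowest for third inversion: F, Gb, Bb, Db.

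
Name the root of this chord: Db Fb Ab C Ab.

Db

The distinct letter names are Db, Fb, Ab, C. Arranged as a stack of thirds they read Db–Fb–Ab–C, so Db is the root (a Db minor-major seventh chord).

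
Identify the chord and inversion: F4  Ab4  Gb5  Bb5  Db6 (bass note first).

Gb major ninth, third inversion

The pitch classes F, Ab, Gb, Bb, Db arrange in thirds as Gb–Bb–Db–F–Ab: a Gb major ninth chord.
F is the seventh of Gb major ninth; seventh in the bass means third inversion.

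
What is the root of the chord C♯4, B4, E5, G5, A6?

A

C#, B, E, G, A are the tones of an A dominant ninth chord (A–C#–E–G–B), making A the root.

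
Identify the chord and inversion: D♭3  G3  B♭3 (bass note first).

G diminished, second inversion

The pitch classes Db, G, Bb arrange in thirds as G–Bb–Db: a G diminished triad.
Db is the fifth of G diminished; fifth in the bass means second inversion (figured bass 6/4).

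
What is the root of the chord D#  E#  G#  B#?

The distinct letter names are D#, E#, G#, B#. Arranged as a stack of thirds they read E#–G#–B#–D#, so E# is the root (an E# minor seventh chord).

E#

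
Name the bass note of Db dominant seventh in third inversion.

In third inversion the seventh is lowest. For Db dominant seventh (Db–F–Ab–Cb) that is Cb.

Cb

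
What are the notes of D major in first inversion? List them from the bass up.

D major is D–F#–A. First inversion puts the third (F#) in the bass, with the remaining tones above: F#, A, D.

F#, A, D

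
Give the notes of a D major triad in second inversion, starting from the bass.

A, D, F#

D major is D–F#–A. Second inversion puts the fifth (A) in the bass, with the remaining tones above: A, D, F#.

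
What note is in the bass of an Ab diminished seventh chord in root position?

Ab diminished seventh is Ab–Cb–Ebb–Gbb. Root position places the root in the bass: Ab.

Ab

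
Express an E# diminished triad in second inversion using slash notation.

E#dim/B

Second inversion of E# diminished has the fifth (B) in the bass. As a slash chord: E#dim/B.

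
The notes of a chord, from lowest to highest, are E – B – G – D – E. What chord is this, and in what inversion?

The distinct note names are E, B, G, D. Stacked in thirds they read E–G–B–D, which is a minor seventh chord on E.
E is the root of E minor seventh; root in the bass means root position (figured bass 7).

E minor seventh, root position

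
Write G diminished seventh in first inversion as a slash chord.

Gdim7/Bb

First inversion of G diminished seventh has the third (Bb) in the bass. As a slash chord: Gdim7/Bb.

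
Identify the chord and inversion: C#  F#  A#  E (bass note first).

F# dominant seventh, second inversion

The distinct note names are C#, F#, A#, E. Stacked in thirds they read F#–A#–C#–E, which is a dominant seventh chord on F#.
The lowest note is C#, the fifth of the chord, so this is second inversion (figured bass 4/3).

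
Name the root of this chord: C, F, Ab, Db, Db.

Reordering C, F, Ab, Db into stacked thirds gives Db–F–Ab–C; the bottom of that stack, Db, is the root.

Db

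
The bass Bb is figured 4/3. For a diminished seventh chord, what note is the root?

E

The figures 4/3 mean the fifth of the chord is in the bass. If Bb is the fifth of a diminished seventh chord, the root is E (chord tones E–G–Bb–Db).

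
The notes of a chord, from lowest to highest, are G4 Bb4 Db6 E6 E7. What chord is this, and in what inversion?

E diminished seventh, first inversion

The distinct note names are G, Bb, Db, E. Stacked in thirds they read E–G–Bb–Db, which is a diminished seventh chord on E.
The lowest note is G, the third of the chord, so this is first inversion (figured bass 6/5).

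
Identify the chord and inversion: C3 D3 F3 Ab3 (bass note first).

Reducing to letter names: C, D, F, Ab. These stack in thirds as D–F–Ab–C — a D half-diminished seventh chord.
With the seventh (C) in the bass, the chord is in third inversion (figured bass 4/2).

D half-diminished seventh, third inversion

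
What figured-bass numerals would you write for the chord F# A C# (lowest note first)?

The notes F#, A, C# stack in thirds as F#–A–C# — an F# minor triad. The bass F# is the root, so this is root position: figured 5/3.

5/3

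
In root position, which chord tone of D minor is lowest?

D minor is D–F–A. Root position places the root in the bass: D.

D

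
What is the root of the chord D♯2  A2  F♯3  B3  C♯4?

B

Reordering D#, A, F#, B, C# into stacked thirds gives B–D#–F#–A–C#; the bottom of that stack, B, is the root.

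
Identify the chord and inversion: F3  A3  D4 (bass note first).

The pitch classes F, A, D arrange in thirds as D–F–A: a D minor triad.
F is the third of D minor; third in the bass means first inversion (figured bass 6).

D minor, first inversion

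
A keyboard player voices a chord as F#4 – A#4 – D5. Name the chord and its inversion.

D augmented, first inversion

The pitch classes F#, A#, D arrange in thirds as D–F#–A#: a D augmented triad.
The lowest note is F#, the third of the chord, so this is first inversion (figured bass 6).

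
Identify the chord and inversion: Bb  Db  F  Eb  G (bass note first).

Eb dominant ninth, second inversion

The distinct note names are Bb, Db, F, Eb, G. Stacked in thirds they read Eb–G–Bb–Db–F, which is a dominant ninth chord on Eb.
Bb is the fifth of Eb dominant ninth; fifth in the bass means second inversion.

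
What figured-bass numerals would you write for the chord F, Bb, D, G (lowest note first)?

4/2

The notes F, Bb, D, G stack in thirds as G–Bb–D–F — a G minor seventh chord. The bass F is the seventh, so this is third inversion: figured 4/2.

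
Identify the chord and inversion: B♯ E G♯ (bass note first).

The distinct note names are B#, E, G#. Stacked in thirds they read E–G#–B#, which is an augmented triad on E.
With the fifth (B#) in the bass, the chord is in second inversion (figured bass 6/4).

E augmented, second inversion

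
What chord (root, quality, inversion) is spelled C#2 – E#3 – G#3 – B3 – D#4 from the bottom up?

Reducing to letter names: C#, E#, G#, B, D#. These stack in thirds as C#–E#–G#–B–D# — a C# dominant ninth chord.
With the root (C#) in the bass, the chord is in root position.

C# dominant ninth, root position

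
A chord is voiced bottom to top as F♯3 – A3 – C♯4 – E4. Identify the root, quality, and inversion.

F# minor seventh, root position

Reducing to letter names: F#, A, C#, E. These stack in thirds as F#–A–C#–E — an F# minor seventh chord.
The lowest note is F#, the root of the chord, so this is root position (figured bass 7).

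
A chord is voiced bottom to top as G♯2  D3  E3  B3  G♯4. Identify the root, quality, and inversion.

The distinct note names are G#, D, E, B. Stacked in thirds they read E–G#–B–D, which is a dominant seventh chord on E.
G# is the third of E dominant seventh; third in the bass means first inversion (figured bass 6/5).

E dominant seventh, first inversion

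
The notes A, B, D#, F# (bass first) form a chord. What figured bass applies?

The notes A, B, D#, F# stack in thirds as B–D#–F#–A — a B dominant seventh chord. The bass A is the seventh, so this is third inversion: figured 4/2.

4/2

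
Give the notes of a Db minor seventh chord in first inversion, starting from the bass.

Fb, Ab, Cb, Db

Db minor seventh is Db–Fb–Ab–Cb. First inversion puts the third (Fb) in the bass, with the remaining tones above: Fb, Ab, Cb, Db.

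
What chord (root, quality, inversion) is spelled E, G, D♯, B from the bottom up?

E minor-major seventh, root position

Reducing to letter names: E, G, D#, B. These stack in thirds as E–G–B–D# — an E minor-major seventh chord.
With the root (E) in the bass, the chord is in root position (figured bass 7).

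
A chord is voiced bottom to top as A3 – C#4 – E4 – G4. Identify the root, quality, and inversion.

A dominant seventh, root position

Reducing to letter names: A, C#, E, G. These stack in thirds as A–C#–E–G — an A dominant seventh chord.
A is the root of A dominant seventh; root in the bass means root position (figured bass 7).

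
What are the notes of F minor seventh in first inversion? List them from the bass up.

The chord tones are F–Ab–C–Eb. With the third (Ab) lowest for first inversion: Ab, C, Eb, F.

Ab, C, Eb, F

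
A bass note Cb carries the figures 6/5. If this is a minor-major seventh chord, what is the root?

Ab

The figures 6/5 mean the third of the chord is in the bass. If Cb is the third of a minor-major seventh chord, the root is Ab (chord tones Ab–Cb–Eb–G).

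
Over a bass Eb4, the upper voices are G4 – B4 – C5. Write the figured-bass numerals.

The notes Eb, G, B, C stack in thirds as C–Eb–G–B — a C minor-major seventh chord. The bass Eb is the third, so this is first inversion: figured 6/5.

6/5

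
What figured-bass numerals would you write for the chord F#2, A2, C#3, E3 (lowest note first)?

The notes F#, A, C#, E stack in thirds as F#–A–C#–E — an F# minor seventh chord. The bass F# is the root, so this is root position: figured 7.

7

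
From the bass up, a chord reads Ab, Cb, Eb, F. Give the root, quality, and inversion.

F half-diminished seventh, first inversion

The pitch classes Ab, Cb, Eb, F arrange in thirds as F–Ab–Cb–Eb: an F half-diminished seventh chord.
The lowest note is Ab, the third of the chord, so this is first inversion (figured bass 6/5).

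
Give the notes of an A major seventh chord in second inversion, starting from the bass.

The chord tones are A–C#–E–G#. With the fifth (E) lowest for second inversion: E, G#, A, C#.

E, G#, A, C#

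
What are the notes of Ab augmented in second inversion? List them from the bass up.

E, Ab, C

The chord tones are Ab–C–E. With the fifth (E) lowest for second inversion: E, Ab, C.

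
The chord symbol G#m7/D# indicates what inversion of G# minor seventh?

second inversion

G#m7/D# means G# minor seventh with D# in the bass. D# is the fifth of G# minor seventh (G#–B–D#–F#), so this is second inversion.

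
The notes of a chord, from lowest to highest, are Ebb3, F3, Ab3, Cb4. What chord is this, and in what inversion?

The distinct note names are Ebb, F, Ab, Cb. Stacked in thirds they read F–Ab–Cb–Ebb, which is a diminished seventh chord on F.
The lowest note is Ebb, the seventh of the chord, so this is third inversion (figured bass 4/2).

F diminished seventh, third inversion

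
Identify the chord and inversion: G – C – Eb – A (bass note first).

The pitch classes G, C, Eb, A arrange in thirds as A–C–Eb–G: an A half-diminished seventh chord.
The lowest note is G, the seventh of the chord, so this is third inversion (figured bass 4/2).

A half-diminished seventh, third inversion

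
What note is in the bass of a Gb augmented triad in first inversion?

Gb augmented is Gb–Bb–D. First inversion places the third in the bass: Bb.

Bb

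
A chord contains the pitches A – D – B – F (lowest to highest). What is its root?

B

Reordering A, D, B, F into stacked thirds gives B–D–F–A; the bottom of that stack, B, is the root.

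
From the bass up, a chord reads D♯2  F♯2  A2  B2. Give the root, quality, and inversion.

B dominant seventh, first inversion

Reducing to letter names: D#, F#, A, B. These stack in thirds as B–D#–F#–A — a B dominant seventh chord.
With the third (D#) in the bass, the chord is in first inversion (figured bass 6/5).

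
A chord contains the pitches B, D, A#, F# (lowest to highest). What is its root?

B

Reordering B, D, A#, F# into stacked thirds gives B–D–F#–A#; the bottom of that stack, B, is the root.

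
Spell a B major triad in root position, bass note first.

B, D#, F#

B major is B–D#–F#. Root position puts the root (B) in the bass, with the remaining tones above: B, D#, F#.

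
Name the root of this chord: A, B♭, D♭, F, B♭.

The distinct letter names are A, Bb, Db, F. Arranged as a stack of thirds they read Bb–Db–F–A, so Bb is the root (a Bb minor-major seventh chord).

Bb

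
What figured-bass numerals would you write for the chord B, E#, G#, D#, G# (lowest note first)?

The notes B, E#, G#, D# stack in thirds as E#–G#–B–D# — an E# half-diminished seventh chord. The bass B is the fifth, so this is second inversion: figured 4/3.

4/3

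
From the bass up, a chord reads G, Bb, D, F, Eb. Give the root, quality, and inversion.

Eb major ninth, first inversion

Reducing to letter names: G, Bb, D, F, Eb. These stack in thirds as Eb–G–Bb–D–F — an Eb major ninth chord.
G is the third of Eb major ninth; third in the bass means first inversion.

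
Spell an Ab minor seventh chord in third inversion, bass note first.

Ab minor seventh is Ab–Cb–Eb–Gb. Third inversion puts the seventh (Gb) in the bass, with the remaining tones above: Gb, Ab, Cb, Eb.

Gb, Ab, Cb, Eb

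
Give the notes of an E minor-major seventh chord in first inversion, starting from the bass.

G, B, D#, E

Spelling E minor-major seventh: E–G–B–D#. In first inversion the third is bass, giving G, B, D#, E from the bottom.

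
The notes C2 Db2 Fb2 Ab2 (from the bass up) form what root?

Db

Reordering C, Db, Fb, Ab into stacked thirds gives Db–Fb–Ab–C; the bottom of that stack, Db, is the root.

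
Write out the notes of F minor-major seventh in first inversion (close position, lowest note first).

The chord tones are F–Ab–C–E. With the third (Ab) lowest for first inversion: Ab, C, E, F.

Ab, C, E, F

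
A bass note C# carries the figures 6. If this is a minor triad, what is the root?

The figures 6 mean the third of the chord is in the bass. If C# is the third of a minor triad, the root is A# (chord tones A#–C#–E#).

A#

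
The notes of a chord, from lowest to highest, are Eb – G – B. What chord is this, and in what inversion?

Eb augmented, root position

The pitch classes Eb, G, B arrange in thirds as Eb–G–B: an Eb augmented triad.
Eb is the root of Eb augmented; root in the bass means root position (figured bass 5/3).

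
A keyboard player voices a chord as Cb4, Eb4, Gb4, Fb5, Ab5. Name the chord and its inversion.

The pitch classes Cb, Eb, Gb, Fb, Ab arrange in thirds as Fb–Ab–Cb–Eb–Gb: an Fb major ninth chord.
With the fifth (Cb) in the bass, the chord is in second inversion.

Fb major ninth, second inversion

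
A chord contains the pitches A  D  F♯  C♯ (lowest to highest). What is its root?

Reordering A, D, F#, C# into stacked thirds gives D–F#–A–C#; the bottom of that stack, D, is the root.

D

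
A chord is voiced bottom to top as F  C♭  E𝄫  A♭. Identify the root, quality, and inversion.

F diminished seventh, root position

Reducing to letter names: F, Cb, Ebb, Ab. These stack in thirds as F–Ab–Cb–Ebb — an F diminished seventh chord.
With the root (F) in the bass, the chord is in root position (figured bass 7).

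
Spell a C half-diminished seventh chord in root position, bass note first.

C, Eb, Gb, Bb

Spelling C half-diminished seventh: C–Eb–Gb–Bb. In root position the root is bass, giving C, Eb, Gb, Bb from the bottom.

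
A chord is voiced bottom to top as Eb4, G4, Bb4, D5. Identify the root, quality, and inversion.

The pitch classes Eb, G, Bb, D arrange in thirds as Eb–G–Bb–D: an Eb major seventh chord.
Eb is the root of Eb major seventh; root in the bass means root position (figured bass 7).

Eb major seventh, root position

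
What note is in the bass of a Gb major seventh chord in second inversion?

Db

The fifth of Gb major seventh (Gb–Bb–Db–F) is Db; that is the bass in second inversion.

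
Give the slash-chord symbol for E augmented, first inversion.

Eaug/G#

First inversion of E augmented has the third (G#) in the bass. As a slash chord: Eaug/G#.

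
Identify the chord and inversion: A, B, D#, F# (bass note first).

B dominant seventh, third inversion

The pitch classes A, B, D#, F# arrange in thirds as B–D#–F#–A: a B dominant seventh chord.
A is the seventh of B dominant seventh; seventh in the bass means third inversion (figured bass 4/2).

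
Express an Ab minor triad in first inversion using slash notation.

First inversion of Ab minor has the third (Cb) in the bass. As a slash chord: Abm/Cb.

Abm/Cb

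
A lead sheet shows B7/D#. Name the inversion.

B7/D# means B dominant seventh with D# in the bass. D# is the third of B dominant seventh (B–D#–F#–A), so this is first inversion.

first inversion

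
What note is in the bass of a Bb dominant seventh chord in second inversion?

F

Bb dominant seventh is Bb–D–F–Ab. Second inversion places the fifth in the bass: F.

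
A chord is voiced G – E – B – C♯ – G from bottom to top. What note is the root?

G, E, B, C# are the tones of a C# half-diminished seventh chord (C#–E–G–B), making C# the root.

C#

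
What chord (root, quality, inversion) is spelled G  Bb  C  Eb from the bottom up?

C minor seventh, second inversion

The distinct note names are G, Bb, C, Eb. Stacked in thirds they read C–Eb–G–Bb, which is a minor seventh chord on C.
With the fifth (G) in the bass, the chord is in second inversion (figured bass 4/3).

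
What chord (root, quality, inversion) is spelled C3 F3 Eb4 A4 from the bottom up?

F dominant seventh, second inversion

Reducing to letter names: C, F, Eb, A. These stack in thirds as F–A–C–Eb — an F dominant seventh chord.
With the fifth (C) in the bass, the chord is in second inversion (figured bass 4/3).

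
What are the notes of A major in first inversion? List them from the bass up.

C#, E, A

A major is A–C#–E. First inversion puts the third (C#) in the bass, with the remaining tones above: C#, E, A.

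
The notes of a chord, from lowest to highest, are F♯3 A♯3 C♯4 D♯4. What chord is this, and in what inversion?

D# minor seventh, first inversion

Reducing to letter names: F#, A#, C#, D#. These stack in thirds as D#–F#–A#–C# — a D# minor seventh chord.
The lowest note is F#, the third of the chord, so this is first inversion (figured bass 6/5).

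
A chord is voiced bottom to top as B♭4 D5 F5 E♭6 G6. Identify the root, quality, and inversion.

The pitch classes Bb, D, F, Eb, G arrange in thirds as Eb–G–Bb–D–F: an Eb major ninth chord.
Bb is the fifth of Eb major ninth; fifth in the bass means second inversion.

Eb major ninth, second inversion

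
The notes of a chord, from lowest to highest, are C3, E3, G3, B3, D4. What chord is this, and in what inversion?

C major ninth, root position

The pitch classes C, E, G, B, D arrange in thirds as C–E–G–B–D: a C major ninth chord.
C is the root of C major ninth; root in the bass means root position.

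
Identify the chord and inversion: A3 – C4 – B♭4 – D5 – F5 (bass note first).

The pitch classes A, C, Bb, D, F arrange in thirds as Bb–D–F–A–C: a Bb major ninth chord.
A is the seventh of Bb major ninth; seventh in the bass means third inversion.

Bb major ninth, third inversion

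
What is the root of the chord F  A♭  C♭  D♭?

Db

The distinct letter names are F, Ab, Cb, Db. Arranged as a stack of thirds they read Db–F–Ab–Cb, so Db is the root (a Db dominant seventh chord).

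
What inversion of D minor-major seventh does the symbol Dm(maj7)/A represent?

Dm(maj7)/A means D minor-major seventh with A in the bass. A is the fifth of D minor-major seventh (D–F–A–C#), so this is second inversion.

second inversion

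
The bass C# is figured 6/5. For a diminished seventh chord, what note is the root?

A#

The figures 6/5 mean the third of the chord is in the bass. If C# is the third of a diminished seventh chord, the root is A# (chord tones A#–C#–E–G).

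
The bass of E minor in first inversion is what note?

G

E minor is E–G–B. First inversion places the third in the bass: G.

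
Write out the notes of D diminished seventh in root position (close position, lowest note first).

Spelling D diminished seventh: D–F–Ab–Cb. In root position the root is bass, giving D, F, Ab, Cb from the bottom.

D, F, Ab, Cb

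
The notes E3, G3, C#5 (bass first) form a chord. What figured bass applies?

6

The notes E, G, C# stack in thirds as C#–E–G — a C# diminished triad. The bass E is the third, so this is first inversion: figured 6.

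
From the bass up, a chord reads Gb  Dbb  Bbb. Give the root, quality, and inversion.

Gb diminished, root position

The distinct note names are Gb, Dbb, Bbb. Stacked in thirds they read Gb–Bbb–Dbb, which is a diminished triad on Gb.
With the root (Gb) in the bass, the chord is in root position (figured bass 5/3).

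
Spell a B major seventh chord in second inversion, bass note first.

F#, A#, B, D#

The chord tones are B–D#–F#–A#. With the fifth (F#) lowest for second inversion: F#, A#, B, D#.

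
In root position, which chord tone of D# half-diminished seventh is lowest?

The root of D# half-diminished seventh (D#–F#–A–C#) is D#; that is the bass in root position.

D#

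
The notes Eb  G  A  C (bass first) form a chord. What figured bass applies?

4/3

The notes Eb, G, A, C stack in thirds as A–C–Eb–G — an A half-diminished seventh chord. The bass Eb is the fifth, so this is second inversion: figured 4/3.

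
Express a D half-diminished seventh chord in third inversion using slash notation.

Dø7/C

Third inversion of D half-diminished seventh has the seventh (C) in the bass. As a slash chord: Dø7/C.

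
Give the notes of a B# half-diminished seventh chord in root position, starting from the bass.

B# half-diminished seventh is B#–D#–F#–A#. Root position puts the root (B#) in the bass, with the remaining tones above: B#, D#, F#, A#.

B#, D#, F#, A#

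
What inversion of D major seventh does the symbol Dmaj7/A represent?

second inversion

Dmaj7/A means D major seventh with A in the bass. A is the fifth of D major seventh (D–F#–A–C#), so this is second inversion.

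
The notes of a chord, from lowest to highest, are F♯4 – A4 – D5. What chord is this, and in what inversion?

Reducing to letter names: F#, A, D. These stack in thirds as D–F#–A — a D major triad.
With the third (F#) in the bass, the chord is in first inversion (figured bass 6).

D major, first inversion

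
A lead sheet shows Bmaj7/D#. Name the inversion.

first inversion

Bmaj7/D# means B major seventh with D# in the bass. D# is the third of B major seventh (B–D#–F#–A#), so this is first inversion.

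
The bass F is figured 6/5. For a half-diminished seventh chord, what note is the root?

D

The figures 6/5 mean the third of the chord is in the bass. If F is the third of a half-diminished seventh chord, the root is D (chord tones D–F–Ab–C).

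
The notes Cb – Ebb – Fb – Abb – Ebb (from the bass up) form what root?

Fb

Cb, Ebb, Fb, Abb are the tones of an Fb minor seventh chord (Fb–Abb–Cb–Ebb), making Fb the root.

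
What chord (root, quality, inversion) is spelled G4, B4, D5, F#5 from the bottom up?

G major seventh, root position

The pitch classes G, B, D, F# arrange in thirds as G–B–D–F#: a G major seventh chord.
With the root (G) in the bass, the chord is in root position (figured bass 7).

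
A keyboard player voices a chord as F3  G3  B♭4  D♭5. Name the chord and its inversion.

The pitch classes F, G, Bb, Db arrange in thirds as G–Bb–Db–F: a G half-diminished seventh chord.
F is the seventh of G half-diminished seventh; seventh in the bass means third inversion (figured bass 4/2).

G half-diminished seventh, third inversion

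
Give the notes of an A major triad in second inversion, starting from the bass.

Spelling A major: A–C#–E. In second inversion the fifth is bass, giving E, A, C# from the bottom.

E, A, C#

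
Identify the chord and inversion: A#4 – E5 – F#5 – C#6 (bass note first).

The distinct note names are A#, E, F#, C#. Stacked in thirds they read F#–A#–C#–E, which is a dominant seventh chord on F#.
A# is the third of F# dominant seventh; third in the bass means first inversion (figured bass 6/5).

F# dominant seventh, first inversion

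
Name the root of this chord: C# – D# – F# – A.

C#, D#, F#, A are the tones of a D# half-diminished seventh chord (D#–F#–A–C#), making D# the root.

D#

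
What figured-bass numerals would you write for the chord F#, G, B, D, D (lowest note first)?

The notes F#, G, B, D stack in thirds as G–B–D–F# — a G major seventh chord. The bass F# is the seventh, so this is third inversion: figured 4/2.

4/2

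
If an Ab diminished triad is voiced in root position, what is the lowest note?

Ab

Ab diminished is Ab–Cb–Ebb. Root position places the root in the bass: Ab.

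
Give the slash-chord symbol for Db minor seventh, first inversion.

Dbm7/Fb

First inversion of Db minor seventh has the third (Fb) in the bass. As a slash chord: Dbm7/Fb.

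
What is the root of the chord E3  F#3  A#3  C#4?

F#

The distinct letter names are E, F#, A#, C#. Arranged as a stack of thirds they read F#–A#–C#–E, so F# is the root (an F# dominant seventh chord).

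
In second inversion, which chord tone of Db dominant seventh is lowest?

In second inversion the fifth is lowest. For Db dominant seventh (Db–F–Ab–Cb) that is Ab.

Ab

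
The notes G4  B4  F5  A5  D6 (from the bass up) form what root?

G

The distinct letter names are G, B, F, A, D. Arranged as a stack of thirds they read G–B–D–F–A, so G is the root (a G dominant ninth chord).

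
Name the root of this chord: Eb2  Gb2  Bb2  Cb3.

Cb

Eb, Gb, Bb, Cb are the tones of a Cb major seventh chord (Cb–Eb–Gb–Bb), making Cb the root.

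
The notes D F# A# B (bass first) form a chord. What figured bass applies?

The notes D, F#, A#, B stack in thirds as B–D–F#–A# — a B minor-major seventh chord. The bass D is the third, so this is first inversion: figured 6/5.

6/5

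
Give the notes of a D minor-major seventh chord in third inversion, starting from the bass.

D minor-major seventh is D–F–A–C#. Third inversion puts the seventh (C#) in the bass, with the remaining tones above: C#, D, F, A.

C#, D, F, A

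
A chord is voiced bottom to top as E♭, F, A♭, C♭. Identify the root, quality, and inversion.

The pitch classes Eb, F, Ab, Cb arrange in thirds as F–Ab–Cb–Eb: an F half-diminished seventh chord.
Eb is the seventh of F half-diminished seventh; seventh in the bass means third inversion (figured bass 4/2).

F half-diminished seventh, third inversion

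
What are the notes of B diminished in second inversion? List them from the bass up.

B diminished is B–D–F. Second inversion puts the fifth (F) in the bass, with the remaining tones above: F, B, D.

F, B, D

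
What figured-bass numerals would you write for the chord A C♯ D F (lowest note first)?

4/3

The notes A, C#, D, F stack in thirds as D–F–A–C# — a D minor-major seventh chord. The bass A is the fifth, so this is second inversion: figured 4/3.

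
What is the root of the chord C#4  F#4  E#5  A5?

Reordering C#, F#, E#, A into stacked thirds gives F#–A–C#–E#; the bottom of that stack, F#, is the root.

F#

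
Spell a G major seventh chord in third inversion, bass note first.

F#, G, B, D

The chord tones are G–B–D–F#. With the seventh (F#) lowest for third inversion: F#, G, B, D.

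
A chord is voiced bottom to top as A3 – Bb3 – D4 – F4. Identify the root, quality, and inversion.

Bb major seventh, third inversion

The pitch classes A, Bb, D, F arrange in thirds as Bb–D–F–A: a Bb major seventh chord.
A is the seventh of Bb major seventh; seventh in the bass means third inversion (figured bass 4/2).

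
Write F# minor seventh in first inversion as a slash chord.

First inversion of F# minor seventh has the third (A) in the bass. As a slash chord: F#m7/A.

F#m7/A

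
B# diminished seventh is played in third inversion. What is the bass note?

The seventh of B# diminished seventh (B#–D#–F#–A) is A; that is the bass in third inversion.

A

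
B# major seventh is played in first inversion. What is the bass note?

B# major seventh is B#–D##–F##–A##. First inversion places the third in the bass: D##.

D##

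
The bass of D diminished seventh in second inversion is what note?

In second inversion the fifth is lowest. For D diminished seventh (D–F–Ab–Cb) that is Ab.

Ab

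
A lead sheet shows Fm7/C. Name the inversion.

Fm7/C means F minor seventh with C in the bass. C is the fifth of F minor seventh (F–Ab–C–Eb), so this is second inversion.

second inversion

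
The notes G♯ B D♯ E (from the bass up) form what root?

G#, B, D#, E are the tones of an E major seventh chord (E–G#–B–D#), making E the root.

E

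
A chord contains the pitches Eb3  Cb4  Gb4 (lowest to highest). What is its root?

Cb

The distinct letter names are Eb, Cb, Gb. Arranged as a stack of thirds they read Cb–Eb–Gb, so Cb is the root (a Cb major triad).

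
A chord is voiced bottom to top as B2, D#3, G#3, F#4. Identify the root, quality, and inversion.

G# minor seventh, first inversion

Reducing to letter names: B, D#, G#, F#. These stack in thirds as G#–B–D#–F# — a G# minor seventh chord.
B is the third of G# minor seventh; third in the bass means first inversion (figured bass 6/5).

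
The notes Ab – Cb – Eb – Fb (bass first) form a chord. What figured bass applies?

6/5

The notes Ab, Cb, Eb, Fb stack in thirds as Fb–Ab–Cb–Eb — an Fb major seventh chord. The bass Ab is the third, so this is first inversion: figured 6/5.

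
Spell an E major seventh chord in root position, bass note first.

E, G#, B, D#

Spelling E major seventh: E–G#–B–D#. In root position the root is bass, giving E, G#, B, D# from the bottom.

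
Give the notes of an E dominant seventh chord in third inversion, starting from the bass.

D, E, G#, B

E dominant seventh is E–G#–B–D. Third inversion puts the seventh (D) in the bass, with the remaining tones above: D, E, G#, B.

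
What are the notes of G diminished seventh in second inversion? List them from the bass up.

The chord tones are G–Bb–Db–Fb. With the fifth (Db) lowest for second inversion: Db, Fb, G, Bb.

Db, Fb, G, Bb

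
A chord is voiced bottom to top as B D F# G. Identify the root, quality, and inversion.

The distinct note names are B, D, F#, G. Stacked in thirds they read G–B–D–F#, which is a major seventh chord on G.
With the third (B) in the bass, the chord is in first inversion (figured bass 6/5).

G major seventh, first inversion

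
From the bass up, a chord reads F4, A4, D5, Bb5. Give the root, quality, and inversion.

Bb major seventh, second inversion

The distinct note names are F, A, D, Bb. Stacked in thirds they read Bb–D–F–A, which is a major seventh chord on Bb.
F is the fifth of Bb major seventh; fifth in the bass means second inversion (figured bass 4/3).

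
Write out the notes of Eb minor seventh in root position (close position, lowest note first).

The chord tones are Eb–Gb–Bb–Db. With the root (Eb) lowest for root position: Eb, Gb, Bb, Db.

Eb, Gb, Bb, Db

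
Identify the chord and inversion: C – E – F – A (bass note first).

The distinct note names are C, E, F, A. Stacked in thirds they read F–A–C–E, which is a major seventh chord on F.
The lowest note is C, the fifth of the chord, so this is second inversion (figured bass 4/3).

F major seventh, second inversion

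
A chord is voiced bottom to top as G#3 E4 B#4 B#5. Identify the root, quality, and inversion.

E augmented, first inversion

The distinct note names are G#, E, B#. Stacked in thirds they read E–G#–B#, which is an augmented triad on E.
With the third (G#) in the bass, the chord is in first inversion (figured bass 6).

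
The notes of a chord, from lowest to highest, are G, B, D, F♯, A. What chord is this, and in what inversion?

G major ninth, root position

The pitch classes G, B, D, F#, A arrange in thirds as G–B–D–F#–A: a G major ninth chord.
With the root (G) in the bass, the chord is in root position.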